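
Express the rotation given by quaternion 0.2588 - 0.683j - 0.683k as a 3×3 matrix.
[[-0.866, 0.3535, -0.3535], [-0.3535, 0.067, 0.933], [0.3535, 0.933, 0.067]]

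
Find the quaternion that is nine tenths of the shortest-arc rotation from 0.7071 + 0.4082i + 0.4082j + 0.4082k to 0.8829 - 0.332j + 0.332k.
0.8972 + 0.0468i - 0.2601j + 0.3537k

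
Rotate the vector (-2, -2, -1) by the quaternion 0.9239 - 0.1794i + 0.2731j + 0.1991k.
(-1.045, -2.693, 0.811)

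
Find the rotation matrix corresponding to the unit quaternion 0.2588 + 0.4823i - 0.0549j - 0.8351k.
[[-0.4008, 0.3793, -0.834], [-0.4852, -0.86, -0.1579], [-0.7771, 0.3413, 0.5287]]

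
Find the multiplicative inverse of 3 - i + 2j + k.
0.2 + 0.0667i - 0.1333j - 0.0667k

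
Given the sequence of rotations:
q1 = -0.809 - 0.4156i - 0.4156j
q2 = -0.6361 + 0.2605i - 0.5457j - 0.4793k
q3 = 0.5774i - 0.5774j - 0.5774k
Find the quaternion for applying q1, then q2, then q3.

q2 · q1 = 0.3961 - 0.1456i + 0.905j + 0.0527k
q3 · q2 · q1 = 0.637 + 0.7208i - 0.1751j + 0.2098k
0.637 + 0.7208i - 0.1751j + 0.2098k


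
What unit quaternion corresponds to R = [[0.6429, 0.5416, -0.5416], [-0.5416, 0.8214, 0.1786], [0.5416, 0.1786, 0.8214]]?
0.9063 - 0.2988j - 0.2988k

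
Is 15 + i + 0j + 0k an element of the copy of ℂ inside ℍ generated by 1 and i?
Yes. The quaternion 15 + i has j- and k-coefficients y = z = 0, so it lies in the complex subalgebra spanned by 1 and i.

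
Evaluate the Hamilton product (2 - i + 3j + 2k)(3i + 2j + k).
-5 + 5i + 11j - 9k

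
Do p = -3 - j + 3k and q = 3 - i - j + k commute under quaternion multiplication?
No: pq = -13 + 5i - 3j + 5k ≠ -13 + i + 3j + 7k = qp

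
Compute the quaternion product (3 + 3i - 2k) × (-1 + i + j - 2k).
-10 + 2i + 7j - k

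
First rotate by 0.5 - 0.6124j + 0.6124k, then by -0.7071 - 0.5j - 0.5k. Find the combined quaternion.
-0.3535 - 0.6124i + 0.183j - 0.683k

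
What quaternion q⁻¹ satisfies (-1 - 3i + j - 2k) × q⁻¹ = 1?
-0.0667 + 0.2i - 0.0667j + 0.1333k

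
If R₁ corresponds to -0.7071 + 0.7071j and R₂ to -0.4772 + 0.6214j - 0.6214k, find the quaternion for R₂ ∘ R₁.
-0.102 + 0.4394i - 0.7768j + 0.4394k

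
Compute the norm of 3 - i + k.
√11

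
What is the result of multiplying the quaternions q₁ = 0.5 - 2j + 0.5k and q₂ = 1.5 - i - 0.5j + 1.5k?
-1 - 3.25i - 3.75j - 0.5k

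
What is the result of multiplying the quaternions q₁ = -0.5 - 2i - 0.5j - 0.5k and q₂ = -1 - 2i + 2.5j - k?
-2.75 + 4.75i - 1.75j - 5k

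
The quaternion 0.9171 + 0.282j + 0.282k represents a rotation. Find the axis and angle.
axis = (0, √2/2, √2/2), θ = 47°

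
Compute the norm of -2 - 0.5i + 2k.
2.872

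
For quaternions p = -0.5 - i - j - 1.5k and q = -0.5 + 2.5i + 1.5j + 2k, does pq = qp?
No: pq = 7.25 - 0.5i - 2j + 0.75k ≠ 7.25 - i + 1.5j - 1.25k = qp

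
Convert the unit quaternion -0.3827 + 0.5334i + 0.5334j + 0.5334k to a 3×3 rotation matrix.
[[-0.1381, 0.9773, 0.1608], [0.1608, -0.1381, 0.9773], [0.9773, 0.1608, -0.1381]]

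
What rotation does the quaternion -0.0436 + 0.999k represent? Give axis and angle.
axis = (0, 0, 1), θ = 185°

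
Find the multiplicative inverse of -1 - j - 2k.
-0.1667 + 0.1667j + 0.3333k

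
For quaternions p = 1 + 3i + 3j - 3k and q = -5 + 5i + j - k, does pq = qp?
No: pq = -26 - 10i - 26j + 2k ≠ -26 - 10i - 2j + 26k = qp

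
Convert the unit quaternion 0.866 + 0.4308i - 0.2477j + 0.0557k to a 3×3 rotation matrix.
[[0.8711, -0.3099, -0.381], [-0.1169, 0.6226, -0.7737], [0.477, 0.7186, 0.5061]]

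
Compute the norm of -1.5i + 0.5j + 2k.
2.55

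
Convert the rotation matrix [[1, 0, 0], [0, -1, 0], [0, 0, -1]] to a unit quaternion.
i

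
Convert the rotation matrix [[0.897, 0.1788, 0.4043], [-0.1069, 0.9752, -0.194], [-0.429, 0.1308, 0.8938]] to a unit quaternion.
0.9703 + 0.0837i + 0.2147j - 0.0736k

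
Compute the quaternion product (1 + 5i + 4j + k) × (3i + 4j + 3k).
-34 + 11i - 8j + 11k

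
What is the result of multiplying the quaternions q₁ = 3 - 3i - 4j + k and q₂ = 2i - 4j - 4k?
-6 + 26i - 22j + 8k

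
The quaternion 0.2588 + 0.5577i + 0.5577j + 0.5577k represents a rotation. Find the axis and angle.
axis = (√3/3, √3/3, √3/3), θ = 5π/6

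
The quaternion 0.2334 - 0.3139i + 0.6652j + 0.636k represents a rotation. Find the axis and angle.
axis = (-0.3228, 0.6841, 0.6541), θ = 153°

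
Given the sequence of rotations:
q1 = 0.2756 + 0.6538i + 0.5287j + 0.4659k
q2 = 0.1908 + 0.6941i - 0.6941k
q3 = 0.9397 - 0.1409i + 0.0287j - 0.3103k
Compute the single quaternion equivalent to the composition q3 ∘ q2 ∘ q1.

q2 · q1 = -0.0778 + 0.683i - 0.6763j + 0.2646k
q3 · q2 · q1 = 0.1246 + 0.4505i - 0.8124j + 0.3485k
0.1246 + 0.4505i - 0.8124j + 0.3485k


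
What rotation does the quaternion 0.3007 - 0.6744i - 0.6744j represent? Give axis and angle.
axis = (-√2/2, -√2/2, 0), θ = 145°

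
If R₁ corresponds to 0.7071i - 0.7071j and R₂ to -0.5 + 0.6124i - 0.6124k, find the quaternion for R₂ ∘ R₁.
-0.433 - 0.7866i - 0.0795j - 0.433k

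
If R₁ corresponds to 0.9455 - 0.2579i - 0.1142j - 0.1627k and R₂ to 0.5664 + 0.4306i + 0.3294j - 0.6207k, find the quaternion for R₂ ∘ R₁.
0.5832 + 0.1366i + 0.4769j - 0.6432k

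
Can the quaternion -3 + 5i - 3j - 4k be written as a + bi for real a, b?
No. The quaternion -3 + 5i - 3j - 4k has j-coefficient y = -3 and k-coefficient z = -4, not both zero, so it does not lie in the complex subalgebra spanned by 1 and i.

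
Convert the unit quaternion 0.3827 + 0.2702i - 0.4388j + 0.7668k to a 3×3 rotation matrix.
[[-0.5611, -0.824, 0.0785], [0.3498, -0.322, -0.8798], [0.7502, -0.4661, 0.4689]]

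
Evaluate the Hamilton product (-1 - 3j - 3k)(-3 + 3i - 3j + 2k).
-18i + 3j + 16k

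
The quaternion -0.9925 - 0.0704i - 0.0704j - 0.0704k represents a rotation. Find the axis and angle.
axis = (-√3/3, -√3/3, -√3/3), θ = 346°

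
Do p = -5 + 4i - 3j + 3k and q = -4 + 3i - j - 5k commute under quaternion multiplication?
No: pq = 20 - 13i + 46j + 18k ≠ 20 - 49i - 12j + 8k = qp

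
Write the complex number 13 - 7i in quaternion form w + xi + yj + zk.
13 - 7i + 0j + 0k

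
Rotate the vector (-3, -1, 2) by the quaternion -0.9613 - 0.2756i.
(-3, -1.908, 1.166)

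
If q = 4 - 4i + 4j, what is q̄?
4 + 4i - 4j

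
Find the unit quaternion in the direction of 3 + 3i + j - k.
0.6708 + 0.6708i + 0.2236j - 0.2236k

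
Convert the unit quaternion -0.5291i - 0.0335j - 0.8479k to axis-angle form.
axis = (-0.5291, -0.0335, -0.8479), θ = π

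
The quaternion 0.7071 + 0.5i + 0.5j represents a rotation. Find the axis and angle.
axis = (√2/2, √2/2, 0), θ = π/2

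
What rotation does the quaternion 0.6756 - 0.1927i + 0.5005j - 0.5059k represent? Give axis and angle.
axis = (-0.2614, 0.6789, -0.6862), θ = 95°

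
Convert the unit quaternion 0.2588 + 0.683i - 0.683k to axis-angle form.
axis = (√2/2, 0, -√2/2), θ = 5π/6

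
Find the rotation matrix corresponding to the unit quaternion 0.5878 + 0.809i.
[[1, 0, 0], [0, -0.309, -0.9511], [0, 0.9511, -0.309]]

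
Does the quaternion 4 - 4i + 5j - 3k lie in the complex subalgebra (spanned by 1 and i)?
No. The quaternion 4 - 4i + 5j - 3k has j-coefficient y = 5 and k-coefficient z = -3, not both zero, so it does not lie in the complex subalgebra spanned by 1 and i.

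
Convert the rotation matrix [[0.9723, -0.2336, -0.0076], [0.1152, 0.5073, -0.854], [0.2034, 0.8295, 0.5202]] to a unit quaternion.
0.866 + 0.486i - 0.0609j + 0.1007k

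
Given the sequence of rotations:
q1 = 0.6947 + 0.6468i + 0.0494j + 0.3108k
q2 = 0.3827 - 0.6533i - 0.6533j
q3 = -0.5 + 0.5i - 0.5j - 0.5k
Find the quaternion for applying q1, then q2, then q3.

q2 · q1 = 0.7207 - 0.4094i - 0.2319j + 0.5092k
q3 · q2 · q1 = -0.017 + 0.1945i - 0.2943j - 0.9356k
-0.017 + 0.1945i - 0.2943j - 0.9356k


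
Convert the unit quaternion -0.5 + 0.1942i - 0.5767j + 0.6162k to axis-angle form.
axis = (0.2242, -0.6659, 0.7115), θ = 4π/3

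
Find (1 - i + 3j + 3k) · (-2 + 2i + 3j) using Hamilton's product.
-9 - 5i + 3j - 15k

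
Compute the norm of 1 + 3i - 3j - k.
√20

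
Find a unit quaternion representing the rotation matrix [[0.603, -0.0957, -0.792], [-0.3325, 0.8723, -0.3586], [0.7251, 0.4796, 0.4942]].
0.8616 + 0.2432i - 0.4402j - 0.0687k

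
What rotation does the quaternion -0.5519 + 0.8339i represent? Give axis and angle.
axis = (1, 0, 0), θ = 247°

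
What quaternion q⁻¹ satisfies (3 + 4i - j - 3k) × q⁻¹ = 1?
0.0857 - 0.1143i + 0.0286j + 0.0857k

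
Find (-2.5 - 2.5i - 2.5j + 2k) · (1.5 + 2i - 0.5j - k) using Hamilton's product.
2 - 5.25i - j + 11.75k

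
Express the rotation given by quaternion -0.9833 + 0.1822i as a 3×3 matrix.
[[1, 0, 0], [0, 0.9336, 0.3583], [0, -0.3583, 0.9336]]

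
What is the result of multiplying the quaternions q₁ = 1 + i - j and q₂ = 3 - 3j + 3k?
-9j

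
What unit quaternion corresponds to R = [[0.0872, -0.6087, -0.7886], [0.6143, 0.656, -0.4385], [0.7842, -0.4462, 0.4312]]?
0.7373 - 0.0026i - 0.5333j + 0.4147k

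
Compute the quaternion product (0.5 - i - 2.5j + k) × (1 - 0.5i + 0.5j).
1.25 - 1.75i - 2.75j - 0.75k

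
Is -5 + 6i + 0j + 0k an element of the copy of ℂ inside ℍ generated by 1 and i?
Yes. The quaternion -5 + 6i has j- and k-coefficients y = z = 0, so it lies in the complex subalgebra spanned by 1 and i.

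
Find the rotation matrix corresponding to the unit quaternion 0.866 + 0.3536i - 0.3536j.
[[0.7499, -0.2501, -0.6124], [-0.2501, 0.7499, -0.6124], [0.6124, 0.6124, 0.4999]]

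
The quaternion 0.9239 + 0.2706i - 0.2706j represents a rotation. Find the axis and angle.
axis = (√2/2, -√2/2, 0), θ = π/4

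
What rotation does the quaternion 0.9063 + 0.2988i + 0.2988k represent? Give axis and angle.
axis = (√2/2, 0, √2/2), θ = 50°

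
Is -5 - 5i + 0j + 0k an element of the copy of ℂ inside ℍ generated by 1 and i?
Yes. The quaternion -5 - 5i has j- and k-coefficients y = z = 0, so it lies in the complex subalgebra spanned by 1 and i.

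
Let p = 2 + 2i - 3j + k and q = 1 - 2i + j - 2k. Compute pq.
11 + 3i + j - 7k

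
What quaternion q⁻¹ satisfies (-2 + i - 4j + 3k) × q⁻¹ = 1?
-0.0667 - 0.0333i + 0.1333j - 0.1k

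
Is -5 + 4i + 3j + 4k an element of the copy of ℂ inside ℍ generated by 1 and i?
No. The quaternion -5 + 4i + 3j + 4k has j-coefficient y = 3 and k-coefficient z = 4, not both zero, so it does not lie in the complex subalgebra spanned by 1 and i.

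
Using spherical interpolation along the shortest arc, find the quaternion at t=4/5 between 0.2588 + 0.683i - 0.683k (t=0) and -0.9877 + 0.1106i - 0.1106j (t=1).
0.9724 + 0.0897i + 0.1008j - 0.1905k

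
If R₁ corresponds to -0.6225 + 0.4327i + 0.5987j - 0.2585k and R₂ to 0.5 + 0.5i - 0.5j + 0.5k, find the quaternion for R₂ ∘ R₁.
-0.099 - 0.265i + 0.9562j + 0.0752k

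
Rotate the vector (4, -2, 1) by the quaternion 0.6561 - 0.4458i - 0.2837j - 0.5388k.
(-0.778, -0.969, 4.411)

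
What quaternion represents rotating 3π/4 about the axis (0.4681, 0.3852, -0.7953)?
0.3827 + 0.4325i + 0.3559j - 0.7348k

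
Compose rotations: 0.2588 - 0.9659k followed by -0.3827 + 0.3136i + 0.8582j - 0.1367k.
-0.2311 - 0.7478i + 0.525j + 0.3343k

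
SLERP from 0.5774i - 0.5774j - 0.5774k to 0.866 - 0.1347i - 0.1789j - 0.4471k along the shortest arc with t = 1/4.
0.2848 + 0.4498i - 0.5529j - 0.6411k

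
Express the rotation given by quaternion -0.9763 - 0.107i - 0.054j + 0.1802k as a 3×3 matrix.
[[0.9292, 0.3634, 0.0669], [-0.3403, 0.9122, -0.2284], [-0.144, 0.1895, 0.9713]]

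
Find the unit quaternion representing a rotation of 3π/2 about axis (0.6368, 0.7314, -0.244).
-0.7071 + 0.4503i + 0.5172j - 0.1725k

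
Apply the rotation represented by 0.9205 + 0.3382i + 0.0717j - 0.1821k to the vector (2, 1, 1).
(2.239, -0.517, 0.847)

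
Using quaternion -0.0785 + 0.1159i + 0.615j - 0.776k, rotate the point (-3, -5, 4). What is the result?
(1.673, -3.382, 5.98)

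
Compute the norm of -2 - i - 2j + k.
√10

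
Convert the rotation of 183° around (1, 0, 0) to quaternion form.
-0.0262 + 0.9997i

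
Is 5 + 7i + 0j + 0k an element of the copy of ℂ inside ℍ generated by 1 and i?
Yes. The quaternion 5 + 7i has j- and k-coefficients y = z = 0, so it lies in the complex subalgebra spanned by 1 and i.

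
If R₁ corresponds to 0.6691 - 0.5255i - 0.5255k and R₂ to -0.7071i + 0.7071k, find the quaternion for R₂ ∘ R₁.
-0.4731i - 0.7432j + 0.4731k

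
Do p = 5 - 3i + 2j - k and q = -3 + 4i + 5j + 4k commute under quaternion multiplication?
No: pq = -9 + 42i + 27j ≠ -9 + 16i + 11j + 46k = qp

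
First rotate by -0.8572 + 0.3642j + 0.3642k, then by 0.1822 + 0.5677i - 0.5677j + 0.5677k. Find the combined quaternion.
-0.1562 - 0.9001i + 0.3462j - 0.2135k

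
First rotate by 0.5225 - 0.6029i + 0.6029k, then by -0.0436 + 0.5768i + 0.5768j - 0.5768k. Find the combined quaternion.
0.6727 + 0.6754i + 0.3014j + 0.0201k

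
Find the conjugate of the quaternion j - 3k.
-j + 3k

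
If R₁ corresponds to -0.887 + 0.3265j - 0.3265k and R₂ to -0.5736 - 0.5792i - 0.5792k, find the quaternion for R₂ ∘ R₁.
0.3197 + 0.7029i - 0.3764j + 0.5119k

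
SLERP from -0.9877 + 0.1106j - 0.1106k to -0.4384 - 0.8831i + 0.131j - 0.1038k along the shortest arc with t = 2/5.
-0.8875 - 0.4212i + 0.1384j - 0.1255k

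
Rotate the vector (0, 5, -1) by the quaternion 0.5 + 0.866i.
(0, -1.634, 4.83)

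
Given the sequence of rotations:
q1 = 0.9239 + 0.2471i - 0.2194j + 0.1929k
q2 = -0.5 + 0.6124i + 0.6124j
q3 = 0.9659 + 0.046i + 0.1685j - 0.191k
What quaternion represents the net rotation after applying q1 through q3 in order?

q2 · q1 = -0.4789 + 0.5604i + 0.5574j - 0.3821k
q3 · q2 · q1 = -0.6553 + 0.5613i + 0.3682j - 0.3464k
-0.6553 + 0.5613i + 0.3682j - 0.3464k


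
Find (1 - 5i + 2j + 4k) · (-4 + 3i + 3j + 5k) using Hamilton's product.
-15 + 21i + 32j - 32k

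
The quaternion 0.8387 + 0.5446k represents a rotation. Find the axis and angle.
axis = (0, 0, 1), θ = 66°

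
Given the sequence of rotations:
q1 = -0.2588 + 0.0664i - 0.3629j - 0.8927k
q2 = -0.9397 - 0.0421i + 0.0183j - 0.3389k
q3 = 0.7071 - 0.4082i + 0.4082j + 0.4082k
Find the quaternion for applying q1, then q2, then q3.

q2 · q1 = -0.0499 - 0.1908i + 0.2762j + 0.9406k
q3 · q2 · q1 = -0.6099 + 0.1567i + 0.481j + 0.6099k
-0.6099 + 0.1567i + 0.481j + 0.6099k


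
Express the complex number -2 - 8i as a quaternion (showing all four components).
-2 - 8i + 0j + 0k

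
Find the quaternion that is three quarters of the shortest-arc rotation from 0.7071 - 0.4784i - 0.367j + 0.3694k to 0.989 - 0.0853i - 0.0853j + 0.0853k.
0.9532 - 0.1935i - 0.1638j + 0.1645k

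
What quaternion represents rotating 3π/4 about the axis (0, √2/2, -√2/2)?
0.3827 + 0.6533j - 0.6533k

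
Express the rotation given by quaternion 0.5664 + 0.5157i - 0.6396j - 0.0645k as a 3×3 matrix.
[[0.1735, -0.5866, -0.7911], [-0.7327, 0.4598, -0.5017], [0.658, 0.6667, -0.3501]]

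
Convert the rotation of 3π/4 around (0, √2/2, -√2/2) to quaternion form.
0.3827 + 0.6533j - 0.6533k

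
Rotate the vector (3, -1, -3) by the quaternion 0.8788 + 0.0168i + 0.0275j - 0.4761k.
(0.701, -2.887, -3.19)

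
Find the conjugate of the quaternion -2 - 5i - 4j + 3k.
-2 + 5i + 4j - 3k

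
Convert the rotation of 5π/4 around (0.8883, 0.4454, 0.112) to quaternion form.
-0.3827 + 0.8207i + 0.4115j + 0.1035k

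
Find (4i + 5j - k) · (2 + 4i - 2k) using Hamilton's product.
-18 - 2i + 14j - 22k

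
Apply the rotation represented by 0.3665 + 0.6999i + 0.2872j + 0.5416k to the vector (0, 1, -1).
(-0.964, -0.364, 0.969)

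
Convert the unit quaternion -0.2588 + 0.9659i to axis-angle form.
axis = (1, 0, 0), θ = 7π/6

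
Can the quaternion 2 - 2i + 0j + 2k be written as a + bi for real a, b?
No. The quaternion 2 - 2i + 2k has j-coefficient y = 0 and k-coefficient z = 2, not both zero, so it does not lie in the complex subalgebra spanned by 1 and i.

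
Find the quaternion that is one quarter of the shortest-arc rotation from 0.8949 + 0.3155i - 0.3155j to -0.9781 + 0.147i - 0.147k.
0.9475 + 0.204i - 0.2429j + 0.0389k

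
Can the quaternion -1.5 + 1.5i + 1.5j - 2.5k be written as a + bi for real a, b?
No. The quaternion -1.5 + 1.5i + 1.5j - 2.5k has j-coefficient y = 1.5 and k-coefficient z = -2.5, not both zero, so it does not lie in the complex subalgebra spanned by 1 and i.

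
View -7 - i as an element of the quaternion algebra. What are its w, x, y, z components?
-7 - i + 0j + 0k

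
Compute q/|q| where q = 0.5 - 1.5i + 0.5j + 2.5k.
0.1667 - 0.5i + 0.1667j + 0.8333k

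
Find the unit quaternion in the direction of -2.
-1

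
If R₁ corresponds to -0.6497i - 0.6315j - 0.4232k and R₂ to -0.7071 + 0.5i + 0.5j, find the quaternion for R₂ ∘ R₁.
0.6406 + 0.2478i + 0.6581j + 0.3083k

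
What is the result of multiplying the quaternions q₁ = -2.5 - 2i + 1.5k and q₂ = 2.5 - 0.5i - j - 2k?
-4.25 - 2.25i - 2.25j + 10.75k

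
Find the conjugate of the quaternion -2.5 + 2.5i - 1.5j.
-2.5 - 2.5i + 1.5j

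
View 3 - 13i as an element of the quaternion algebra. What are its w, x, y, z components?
3 - 13i + 0j + 0k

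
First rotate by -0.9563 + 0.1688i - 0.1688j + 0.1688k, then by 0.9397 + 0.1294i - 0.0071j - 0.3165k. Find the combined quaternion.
-0.8683 - 0.0197i - 0.2271j + 0.4406k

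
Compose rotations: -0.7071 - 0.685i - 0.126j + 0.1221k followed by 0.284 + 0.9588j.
-0.08 - 0.0775i - 0.7138j + 0.6915k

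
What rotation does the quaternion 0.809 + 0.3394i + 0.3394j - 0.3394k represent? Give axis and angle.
axis = (√3/3, √3/3, -√3/3), θ = 72°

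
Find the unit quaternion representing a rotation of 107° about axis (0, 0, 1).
0.5948 + 0.8039k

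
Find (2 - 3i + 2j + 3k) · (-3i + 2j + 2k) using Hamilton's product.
-19 - 8i + j + 4k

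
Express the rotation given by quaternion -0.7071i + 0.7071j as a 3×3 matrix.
[[0, -1, 0], [-1, 0, 0], [0, 0, -1]]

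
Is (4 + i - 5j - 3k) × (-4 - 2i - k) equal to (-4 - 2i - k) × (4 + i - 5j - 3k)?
No: pq = -17 - 7i + 27j - 2k ≠ -17 - 17i + 13j + 18k = qp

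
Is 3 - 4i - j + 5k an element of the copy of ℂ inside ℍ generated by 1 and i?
No. The quaternion 3 - 4i - j + 5k has j-coefficient y = -1 and k-coefficient z = 5, not both zero, so it does not lie in the complex subalgebra spanned by 1 and i.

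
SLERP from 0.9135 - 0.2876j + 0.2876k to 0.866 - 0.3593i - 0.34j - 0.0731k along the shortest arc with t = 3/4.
0.9009 - 0.2749i - 0.3352j + 0.0191k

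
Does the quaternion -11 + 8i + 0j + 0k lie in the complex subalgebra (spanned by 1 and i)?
Yes. The quaternion -11 + 8i has j- and k-coefficients y = z = 0, so it lies in the complex subalgebra spanned by 1 and i.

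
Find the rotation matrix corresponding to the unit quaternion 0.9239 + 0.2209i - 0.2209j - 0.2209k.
[[0.8048, 0.3106, -0.5058], [-0.5058, 0.8048, -0.3106], [0.3106, 0.5058, 0.8048]]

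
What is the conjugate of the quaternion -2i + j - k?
2i - j + k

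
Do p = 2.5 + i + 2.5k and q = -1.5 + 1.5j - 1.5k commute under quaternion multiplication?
No: pq = -5.25i + 5.25j - 6k ≠ 2.25i + 2.25j - 9k = qp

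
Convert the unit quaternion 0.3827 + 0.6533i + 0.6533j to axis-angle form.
axis = (√2/2, √2/2, 0), θ = 3π/4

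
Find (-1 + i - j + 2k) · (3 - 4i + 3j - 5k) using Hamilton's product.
14 + 6i - 9j + 10k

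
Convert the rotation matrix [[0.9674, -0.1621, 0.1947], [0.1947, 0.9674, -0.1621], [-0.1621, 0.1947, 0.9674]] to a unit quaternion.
0.9877 + 0.0903i + 0.0903j + 0.0903k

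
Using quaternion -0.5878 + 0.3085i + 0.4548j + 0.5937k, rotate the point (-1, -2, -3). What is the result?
(-1.333, -2.5, -2.444)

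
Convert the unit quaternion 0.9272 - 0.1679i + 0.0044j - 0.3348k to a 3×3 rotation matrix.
[[0.7758, 0.6194, 0.1206], [-0.6223, 0.7194, 0.3084], [0.1043, -0.3143, 0.9436]]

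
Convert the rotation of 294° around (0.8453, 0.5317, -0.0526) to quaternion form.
-0.8387 + 0.4604i + 0.2896j - 0.0286k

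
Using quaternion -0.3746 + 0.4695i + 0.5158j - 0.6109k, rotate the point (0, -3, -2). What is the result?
(1.84, 1.119, 2.892)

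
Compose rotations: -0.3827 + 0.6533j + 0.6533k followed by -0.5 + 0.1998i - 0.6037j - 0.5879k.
0.9698 - 0.0868i - 0.2261j + 0.0289k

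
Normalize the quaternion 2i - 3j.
0.5547i - 0.8321j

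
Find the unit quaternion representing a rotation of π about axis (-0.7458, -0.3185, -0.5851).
-0.7458i - 0.3185j - 0.5851k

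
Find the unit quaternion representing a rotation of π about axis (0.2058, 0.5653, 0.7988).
0.2058i + 0.5653j + 0.7988k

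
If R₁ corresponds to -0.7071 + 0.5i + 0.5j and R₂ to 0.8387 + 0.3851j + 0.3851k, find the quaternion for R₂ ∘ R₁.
-0.7856 + 0.2268i + 0.3396j - 0.4649k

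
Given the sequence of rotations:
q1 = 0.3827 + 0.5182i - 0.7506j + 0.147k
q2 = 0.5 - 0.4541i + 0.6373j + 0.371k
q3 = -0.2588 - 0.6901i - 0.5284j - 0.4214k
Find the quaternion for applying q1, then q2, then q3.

q2 · q1 = 0.8505 + 0.4575i + 0.1276j + 0.2261k
q3 · q2 · q1 = 0.2583 - 0.771i - 0.5192j - 0.2632k
0.2583 - 0.771i - 0.5192j - 0.2632k


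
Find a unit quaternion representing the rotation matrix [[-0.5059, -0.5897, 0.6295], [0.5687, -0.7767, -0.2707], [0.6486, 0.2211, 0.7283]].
0.3338 + 0.3683i - 0.0143j + 0.8676k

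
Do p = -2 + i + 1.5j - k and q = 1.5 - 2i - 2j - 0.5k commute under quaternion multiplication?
No: pq = 1.5 + 2.75i + 8.75j + 0.5k ≠ 1.5 + 8.25i + 3.75j - 1.5k = qp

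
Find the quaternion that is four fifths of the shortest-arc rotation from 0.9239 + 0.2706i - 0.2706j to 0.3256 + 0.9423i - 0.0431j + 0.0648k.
0.4921 + 0.863i - 0.0998j + 0.055k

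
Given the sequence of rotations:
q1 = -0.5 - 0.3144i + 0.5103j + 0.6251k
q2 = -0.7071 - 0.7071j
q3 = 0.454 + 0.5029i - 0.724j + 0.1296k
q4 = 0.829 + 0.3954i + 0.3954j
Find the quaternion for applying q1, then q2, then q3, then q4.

q2 · q1 = 0.7144 - 0.2197i - 0.0073j - 0.6643k
q3 · q2 · q1 = 0.5156 + 0.7414i - 0.2149j - 0.3717k
q4 · q3 · q2 · q1 = 0.2193 + 0.6715i + 0.1727j - 0.6863k
0.2193 + 0.6715i + 0.1727j - 0.6863k


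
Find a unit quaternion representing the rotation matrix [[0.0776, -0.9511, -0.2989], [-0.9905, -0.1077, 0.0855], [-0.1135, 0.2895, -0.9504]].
0.0698 + 0.7307i - 0.6643j - 0.1411k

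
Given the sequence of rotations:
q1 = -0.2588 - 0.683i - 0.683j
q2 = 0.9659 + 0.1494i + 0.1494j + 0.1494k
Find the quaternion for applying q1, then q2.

q2 · q1 = -0.0459 - 0.5963i - 0.8004j - 0.0387k
-0.0459 - 0.5963i - 0.8004j - 0.0387k


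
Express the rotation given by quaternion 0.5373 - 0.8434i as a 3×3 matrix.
[[1, 0, 0], [0, -0.4226, 0.9063], [0, -0.9063, -0.4226]]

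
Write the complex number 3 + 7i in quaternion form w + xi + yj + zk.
3 + 7i + 0j + 0k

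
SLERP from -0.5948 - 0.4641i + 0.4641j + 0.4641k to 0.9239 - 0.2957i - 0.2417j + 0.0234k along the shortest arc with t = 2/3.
-0.9171 + 0.0364i + 0.3611j + 0.165k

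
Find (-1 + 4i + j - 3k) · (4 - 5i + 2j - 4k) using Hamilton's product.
2 + 23i + 33j + 5k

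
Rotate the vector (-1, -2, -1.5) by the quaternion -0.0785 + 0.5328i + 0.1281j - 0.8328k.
(1.77, 1.837, 0.862)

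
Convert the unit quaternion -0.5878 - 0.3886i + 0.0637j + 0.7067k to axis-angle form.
axis = (-0.4803, 0.0787, 0.8735), θ = 252°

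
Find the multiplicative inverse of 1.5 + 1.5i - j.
0.2727 - 0.2727i + 0.1818j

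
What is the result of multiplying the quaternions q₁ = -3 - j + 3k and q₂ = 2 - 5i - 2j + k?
-11 + 20i - 11j - 2k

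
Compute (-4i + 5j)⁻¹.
0.0976i - 0.122j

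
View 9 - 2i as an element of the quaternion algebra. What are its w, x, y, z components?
9 - 2i + 0j + 0k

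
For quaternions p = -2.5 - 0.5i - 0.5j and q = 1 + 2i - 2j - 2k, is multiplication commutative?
No: pq = -2.5 - 4.5i + 3.5j + 7k ≠ -2.5 - 6.5i + 5.5j + 3k = qp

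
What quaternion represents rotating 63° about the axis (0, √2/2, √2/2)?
0.8526 + 0.3695j + 0.3695k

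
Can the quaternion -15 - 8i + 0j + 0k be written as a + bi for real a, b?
Yes. The quaternion -15 - 8i has j- and k-coefficients y = z = 0, so it lies in the complex subalgebra spanned by 1 and i.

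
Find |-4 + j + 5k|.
√42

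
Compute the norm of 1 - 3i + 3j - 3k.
√28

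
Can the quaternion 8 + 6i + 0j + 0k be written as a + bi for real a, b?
Yes. The quaternion 8 + 6i has j- and k-coefficients y = z = 0, so it lies in the complex subalgebra spanned by 1 and i.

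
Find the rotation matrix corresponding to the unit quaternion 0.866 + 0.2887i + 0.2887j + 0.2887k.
[[0.6666, -0.3333, 0.6667], [0.6667, 0.6666, -0.3333], [-0.3333, 0.6667, 0.6666]]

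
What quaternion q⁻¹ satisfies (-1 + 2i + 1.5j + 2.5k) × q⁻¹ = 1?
-0.0741 - 0.1481i - 0.1111j - 0.1852k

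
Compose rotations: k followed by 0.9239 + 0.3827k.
-0.3827 + 0.9239k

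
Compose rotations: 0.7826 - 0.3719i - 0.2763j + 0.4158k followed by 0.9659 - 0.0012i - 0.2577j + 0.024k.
0.6743 - 0.4607i - 0.477j + 0.3249k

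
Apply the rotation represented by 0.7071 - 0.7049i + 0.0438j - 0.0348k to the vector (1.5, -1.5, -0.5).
(1.454, -0.669, 1.479)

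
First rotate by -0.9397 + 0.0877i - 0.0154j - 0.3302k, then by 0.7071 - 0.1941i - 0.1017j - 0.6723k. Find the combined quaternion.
-0.871 + 0.2676i - 0.0384j + 0.4102k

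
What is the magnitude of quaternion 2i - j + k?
√6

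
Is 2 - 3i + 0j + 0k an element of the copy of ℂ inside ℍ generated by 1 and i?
Yes. The quaternion 2 - 3i has j- and k-coefficients y = z = 0, so it lies in the complex subalgebra spanned by 1 and i.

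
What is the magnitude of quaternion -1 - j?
√2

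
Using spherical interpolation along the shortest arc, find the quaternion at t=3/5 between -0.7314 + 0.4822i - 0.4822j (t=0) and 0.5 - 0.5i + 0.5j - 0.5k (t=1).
-0.6161 + 0.5119i - 0.5119j + 0.3103k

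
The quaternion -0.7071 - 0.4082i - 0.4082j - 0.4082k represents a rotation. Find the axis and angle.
axis = (-√3/3, -√3/3, -√3/3), θ = 3π/2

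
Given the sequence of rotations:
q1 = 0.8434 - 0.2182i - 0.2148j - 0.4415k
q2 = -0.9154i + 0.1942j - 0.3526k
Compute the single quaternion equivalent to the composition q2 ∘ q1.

q2 · q1 = -0.3137 - 0.9335i - 0.1634j - 0.0584k
-0.3137 - 0.9335i - 0.1634j - 0.0584k


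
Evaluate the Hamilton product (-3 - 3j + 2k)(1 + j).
-2i - 6j + 2k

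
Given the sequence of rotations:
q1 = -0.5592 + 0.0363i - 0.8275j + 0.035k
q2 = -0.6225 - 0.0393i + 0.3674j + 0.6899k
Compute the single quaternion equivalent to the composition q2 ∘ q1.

q2 · q1 = 0.6294 + 0.5831i + 0.3361j - 0.3884k
0.6294 + 0.5831i + 0.3361j - 0.3884k


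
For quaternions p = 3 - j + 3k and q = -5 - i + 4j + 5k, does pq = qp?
No: pq = -26 - 20i + 14j - k ≠ -26 + 14i + 20j + k = qp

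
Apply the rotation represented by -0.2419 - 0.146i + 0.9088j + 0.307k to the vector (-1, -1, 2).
(-0.101, 0.62, -2.368)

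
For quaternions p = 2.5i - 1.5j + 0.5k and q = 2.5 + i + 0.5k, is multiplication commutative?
No: pq = -2.75 + 5.5i - 4.5j + 2.75k ≠ -2.75 + 7i - 3j - 0.25k = qp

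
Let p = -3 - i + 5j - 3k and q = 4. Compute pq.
-12 - 4i + 20j - 12k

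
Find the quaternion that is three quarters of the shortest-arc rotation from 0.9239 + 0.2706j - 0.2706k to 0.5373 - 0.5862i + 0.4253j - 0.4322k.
0.6736 - 0.4589i + 0.407j - 0.4124k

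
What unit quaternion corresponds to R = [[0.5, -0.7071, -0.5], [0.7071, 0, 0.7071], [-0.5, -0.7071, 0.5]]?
0.7071 - 0.5i + 0.5k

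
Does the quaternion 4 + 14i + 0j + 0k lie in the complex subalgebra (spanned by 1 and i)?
Yes. The quaternion 4 + 14i has j- and k-coefficients y = z = 0, so it lies in the complex subalgebra spanned by 1 and i.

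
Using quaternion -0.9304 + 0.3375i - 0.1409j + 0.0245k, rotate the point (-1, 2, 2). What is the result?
(-0.501, 2.925, 0.441)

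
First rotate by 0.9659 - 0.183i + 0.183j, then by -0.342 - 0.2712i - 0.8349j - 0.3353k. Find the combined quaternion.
-0.2272 - 0.138i - 0.8077j - 0.5263k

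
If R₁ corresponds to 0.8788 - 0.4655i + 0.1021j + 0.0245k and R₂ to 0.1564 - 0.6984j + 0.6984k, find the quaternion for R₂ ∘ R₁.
0.1916 - 0.1612i - 0.9229j + 0.2925k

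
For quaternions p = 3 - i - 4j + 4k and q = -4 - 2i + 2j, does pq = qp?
No: pq = -6 - 10i + 14j - 26k ≠ -6 + 6i + 30j - 6k = qp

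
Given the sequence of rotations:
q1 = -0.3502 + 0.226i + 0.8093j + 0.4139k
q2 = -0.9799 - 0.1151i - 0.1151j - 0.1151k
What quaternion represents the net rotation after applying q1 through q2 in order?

q2 · q1 = 0.51 - 0.1356i - 0.7311j - 0.4324k
0.51 - 0.1356i - 0.7311j - 0.4324k


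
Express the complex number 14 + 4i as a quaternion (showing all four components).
14 + 4i + 0j + 0k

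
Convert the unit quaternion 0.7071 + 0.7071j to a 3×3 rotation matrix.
[[0, 0, 1], [0, 1, 0], [-1, 0, 0]]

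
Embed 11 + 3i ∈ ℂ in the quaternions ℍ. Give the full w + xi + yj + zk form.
11 + 3i + 0j + 0k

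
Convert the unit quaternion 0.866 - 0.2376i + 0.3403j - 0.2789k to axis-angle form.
axis = (-0.4752, 0.6805, -0.5578), θ = π/3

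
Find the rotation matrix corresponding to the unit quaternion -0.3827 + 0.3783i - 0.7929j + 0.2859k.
[[-0.4209, -0.3811, 0.8232], [-0.8187, 0.5503, -0.1638], [-0.3906, -0.7429, -0.5436]]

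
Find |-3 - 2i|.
√13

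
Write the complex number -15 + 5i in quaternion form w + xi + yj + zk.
-15 + 5i + 0j + 0k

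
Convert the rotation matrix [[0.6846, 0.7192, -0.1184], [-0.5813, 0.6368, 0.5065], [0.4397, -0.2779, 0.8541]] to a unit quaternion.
0.891 - 0.2201i - 0.1566j - 0.3649k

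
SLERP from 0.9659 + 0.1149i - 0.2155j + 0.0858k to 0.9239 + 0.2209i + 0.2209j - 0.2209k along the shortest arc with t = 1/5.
0.9814 + 0.1401i - 0.1292j + 0.0235k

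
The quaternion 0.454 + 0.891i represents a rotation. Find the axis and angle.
axis = (1, 0, 0), θ = 126°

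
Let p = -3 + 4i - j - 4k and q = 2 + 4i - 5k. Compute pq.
-42 + i + 2j + 11k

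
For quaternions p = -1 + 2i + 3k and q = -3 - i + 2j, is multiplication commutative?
No: pq = 5 - 11i - 5j - 5k ≠ 5 + i + j - 13k = qp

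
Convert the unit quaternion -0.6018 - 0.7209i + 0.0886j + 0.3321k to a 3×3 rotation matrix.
[[0.7637, 0.272, -0.5855], [-0.5275, -0.26, -0.8088], [-0.3722, 0.9265, -0.0551]]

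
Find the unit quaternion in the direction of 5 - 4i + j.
0.7715 - 0.6172i + 0.1543j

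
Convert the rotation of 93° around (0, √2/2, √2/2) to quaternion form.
0.6884 + 0.5129j + 0.5129k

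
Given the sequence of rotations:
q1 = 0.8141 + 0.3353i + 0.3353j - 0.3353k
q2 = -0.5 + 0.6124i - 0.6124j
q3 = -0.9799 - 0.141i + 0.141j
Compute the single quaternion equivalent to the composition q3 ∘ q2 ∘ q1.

q2 · q1 = -0.4071 + 0.5362i - 0.4609j + 0.5783k
q3 · q2 · q1 = 0.5395 - 0.3865i + 0.4758j - 0.5773k
0.5395 - 0.3865i + 0.4758j - 0.5773k


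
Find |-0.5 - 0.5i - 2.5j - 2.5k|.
√13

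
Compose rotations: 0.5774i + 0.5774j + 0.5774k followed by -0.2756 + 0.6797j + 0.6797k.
-0.7849 - 0.1591i + 0.2333j - 0.5516k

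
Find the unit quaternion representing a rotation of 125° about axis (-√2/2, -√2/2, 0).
0.4617 - 0.6272i - 0.6272j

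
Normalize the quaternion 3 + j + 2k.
0.8018 + 0.2673j + 0.5345k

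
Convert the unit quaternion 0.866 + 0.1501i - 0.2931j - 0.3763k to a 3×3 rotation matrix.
[[0.545, 0.5638, -0.6206], [-0.7397, 0.6717, -0.0394], [0.3947, 0.4806, 0.7831]]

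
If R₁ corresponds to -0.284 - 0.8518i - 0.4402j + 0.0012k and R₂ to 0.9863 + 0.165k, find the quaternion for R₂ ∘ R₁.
-0.2803 - 0.7675i - 0.5747j - 0.0457k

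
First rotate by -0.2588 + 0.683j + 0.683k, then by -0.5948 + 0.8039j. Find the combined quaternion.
-0.3951 + 0.5491i - 0.6143j - 0.4062k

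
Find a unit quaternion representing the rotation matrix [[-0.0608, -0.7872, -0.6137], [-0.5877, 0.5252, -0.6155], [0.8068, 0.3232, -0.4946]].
-0.4924 - 0.4766i + 0.7212j - 0.1013k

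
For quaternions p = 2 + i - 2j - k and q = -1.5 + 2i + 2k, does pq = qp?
No: pq = -3 - 1.5i - j + 9.5k ≠ -3 + 6.5i + 7j + 1.5k = qp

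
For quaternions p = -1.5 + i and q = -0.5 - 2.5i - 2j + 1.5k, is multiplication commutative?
No: pq = 3.25 + 3.25i + 1.5j - 4.25k ≠ 3.25 + 3.25i + 4.5j - 0.25k = qp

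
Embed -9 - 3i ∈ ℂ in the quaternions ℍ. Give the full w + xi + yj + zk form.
-9 - 3i + 0j + 0k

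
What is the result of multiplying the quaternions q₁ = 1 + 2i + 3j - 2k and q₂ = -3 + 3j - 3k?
-18 - 9i + 9k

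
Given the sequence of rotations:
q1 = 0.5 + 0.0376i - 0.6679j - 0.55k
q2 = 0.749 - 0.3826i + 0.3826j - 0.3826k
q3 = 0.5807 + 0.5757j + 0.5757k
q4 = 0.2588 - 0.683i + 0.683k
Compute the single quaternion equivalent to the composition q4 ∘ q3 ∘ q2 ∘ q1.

q2 · q1 = 0.434 - 0.6291i - 0.5338j - 0.3621k
q3 · q2 · q1 = 0.7678 - 0.2665i - 0.4223j + 0.4018k
q4 · q3 · q2 · q1 = -0.2577 - 0.3049i - 0.0169j + 0.9168k
-0.2577 - 0.3049i - 0.0169j + 0.9168k


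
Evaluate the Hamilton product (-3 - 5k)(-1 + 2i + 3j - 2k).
-7 + 9i - 19j + 11k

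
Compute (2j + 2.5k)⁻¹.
-0.1951j - 0.2439k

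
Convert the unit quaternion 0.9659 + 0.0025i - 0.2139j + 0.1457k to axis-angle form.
axis = (0.0097, -0.8264, 0.5629), θ = π/6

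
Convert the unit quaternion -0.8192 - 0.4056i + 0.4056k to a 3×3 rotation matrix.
[[0.671, 0.6645, -0.329], [-0.6645, 0.342, -0.6645], [-0.329, 0.6645, 0.671]]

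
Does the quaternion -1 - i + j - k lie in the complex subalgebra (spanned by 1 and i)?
No. The quaternion -1 - i + j - k has j-coefficient y = 1 and k-coefficient z = -1, not both zero, so it does not lie in the complex subalgebra spanned by 1 and i.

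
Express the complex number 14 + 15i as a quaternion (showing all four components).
14 + 15i + 0j + 0k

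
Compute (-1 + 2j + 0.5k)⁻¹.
-0.1905 - 0.381j - 0.0952k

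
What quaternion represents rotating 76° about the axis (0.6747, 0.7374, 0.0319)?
0.788 + 0.4154i + 0.454j + 0.0196k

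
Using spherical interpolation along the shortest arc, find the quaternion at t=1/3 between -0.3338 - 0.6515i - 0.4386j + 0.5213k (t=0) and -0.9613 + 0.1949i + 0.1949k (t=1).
-0.6755 - 0.4272i - 0.3441j + 0.4928k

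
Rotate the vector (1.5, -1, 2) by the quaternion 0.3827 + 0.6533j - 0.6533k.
(-0.561, -2.604, 0.396)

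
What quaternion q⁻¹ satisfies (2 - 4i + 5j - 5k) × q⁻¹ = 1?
0.0286 + 0.0571i - 0.0714j + 0.0714k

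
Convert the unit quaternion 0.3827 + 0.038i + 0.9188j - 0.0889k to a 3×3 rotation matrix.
[[-0.7042, 0.1379, 0.6965], [0.0018, 0.9813, -0.1924], [-0.71, -0.1343, -0.6913]]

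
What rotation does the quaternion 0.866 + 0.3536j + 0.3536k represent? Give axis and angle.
axis = (0, √2/2, √2/2), θ = π/3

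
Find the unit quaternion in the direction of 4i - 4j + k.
0.6963i - 0.6963j + 0.1741k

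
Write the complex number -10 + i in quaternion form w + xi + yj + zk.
-10 + i + 0j + 0k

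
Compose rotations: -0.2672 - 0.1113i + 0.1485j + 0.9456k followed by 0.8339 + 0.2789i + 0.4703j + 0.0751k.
-0.3326 + 0.2662i - 0.2739j + 0.8622k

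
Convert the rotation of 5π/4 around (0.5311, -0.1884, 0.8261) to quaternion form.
-0.3827 + 0.4907i - 0.1741j + 0.7632k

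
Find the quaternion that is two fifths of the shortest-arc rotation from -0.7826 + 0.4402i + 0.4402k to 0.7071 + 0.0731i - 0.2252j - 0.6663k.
-0.7882 + 0.2445i + 0.0951j + 0.5568k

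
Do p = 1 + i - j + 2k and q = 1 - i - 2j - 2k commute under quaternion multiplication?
No: pq = 4 + 6i - 3j - 3k ≠ 4 - 6i - 3j + 3k = qp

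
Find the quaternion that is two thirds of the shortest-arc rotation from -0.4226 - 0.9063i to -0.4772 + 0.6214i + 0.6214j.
0.1907 - 0.8572i - 0.4784j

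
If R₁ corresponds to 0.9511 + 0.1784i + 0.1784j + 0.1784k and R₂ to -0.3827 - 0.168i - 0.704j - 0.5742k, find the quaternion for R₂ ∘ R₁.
-0.106 - 0.2512i - 0.8103j - 0.5188k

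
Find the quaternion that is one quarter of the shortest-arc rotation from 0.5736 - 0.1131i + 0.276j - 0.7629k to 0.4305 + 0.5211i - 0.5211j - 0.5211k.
0.6058 + 0.0661i + 0.0685j - 0.7899k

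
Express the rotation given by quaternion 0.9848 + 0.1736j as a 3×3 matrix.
[[0.9397, 0, 0.3419], [0, 1, 0], [-0.3419, 0, 0.9397]]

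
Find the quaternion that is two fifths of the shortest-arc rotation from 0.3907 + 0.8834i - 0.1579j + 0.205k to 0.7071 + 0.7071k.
0.6136 + 0.6137i - 0.1097j + 0.4846k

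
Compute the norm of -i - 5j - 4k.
√42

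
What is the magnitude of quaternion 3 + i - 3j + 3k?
√28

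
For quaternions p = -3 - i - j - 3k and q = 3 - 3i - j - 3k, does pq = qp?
No: pq = -22 + 6i + 6j - 2k ≠ -22 + 6i - 6j + 2k = qp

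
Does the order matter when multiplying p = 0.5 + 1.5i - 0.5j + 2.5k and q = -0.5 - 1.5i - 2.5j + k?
Yes: pq = -1.75 + 4.25i - 6.25j - 5.25k ≠ -1.75 - 7.25i + 4.25j + 3.75k = qp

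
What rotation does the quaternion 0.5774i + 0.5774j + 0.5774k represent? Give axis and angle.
axis = (√3/3, √3/3, √3/3), θ = π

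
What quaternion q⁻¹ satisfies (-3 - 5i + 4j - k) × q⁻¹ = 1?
-0.0588 + 0.098i - 0.0784j + 0.0196k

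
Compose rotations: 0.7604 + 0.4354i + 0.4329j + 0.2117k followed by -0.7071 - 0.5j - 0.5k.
-0.2154 - 0.1973i - 0.904j - 0.3122k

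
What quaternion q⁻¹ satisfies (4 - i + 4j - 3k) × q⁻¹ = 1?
0.0952 + 0.0238i - 0.0952j + 0.0714k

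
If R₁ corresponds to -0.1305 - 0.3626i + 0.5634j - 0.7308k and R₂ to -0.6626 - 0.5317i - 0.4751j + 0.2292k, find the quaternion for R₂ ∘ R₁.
0.3288 + 0.5277i - 0.783j - 0.0175k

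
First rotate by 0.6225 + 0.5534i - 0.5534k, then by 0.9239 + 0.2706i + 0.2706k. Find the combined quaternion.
0.5751 + 0.6797i + 0.2995j - 0.3428k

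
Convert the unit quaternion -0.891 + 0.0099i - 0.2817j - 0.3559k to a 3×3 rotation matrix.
[[0.588, -0.6398, 0.4949], [0.6286, 0.7465, 0.2182], [-0.509, 0.1829, 0.8411]]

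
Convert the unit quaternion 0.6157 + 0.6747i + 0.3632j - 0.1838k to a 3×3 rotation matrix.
[[0.6686, 0.7164, 0.1992], [0.2638, 0.022, -0.9643], [-0.6953, 0.6973, -0.1743]]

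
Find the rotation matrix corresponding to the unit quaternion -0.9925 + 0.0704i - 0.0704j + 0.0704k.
[[0.9802, 0.1298, 0.1497], [-0.1497, 0.9802, 0.1298], [-0.1298, -0.1497, 0.9802]]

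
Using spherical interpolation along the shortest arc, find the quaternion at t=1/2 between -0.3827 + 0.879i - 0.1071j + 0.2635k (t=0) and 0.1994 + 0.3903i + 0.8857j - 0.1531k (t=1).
-0.1218 + 0.8437i + 0.5176j + 0.0734k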